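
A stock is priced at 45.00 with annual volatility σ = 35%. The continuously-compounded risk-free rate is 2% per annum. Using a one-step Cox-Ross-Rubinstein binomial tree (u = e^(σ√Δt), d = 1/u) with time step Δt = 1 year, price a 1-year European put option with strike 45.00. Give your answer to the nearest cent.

7.27

CRR parameters: u = e^(σ√Δt) = e^(0.35·√1) = 1.4191, d = 1/u = 0.7047
Per-period rate: rΔt = 0.02·1 = 0.02, so R = e^0.02 = 1.0202
Risk-neutral probability p = (e^0.02 − 0.7047)/(1.4191 − 0.7047) = 0.3155/0.7144 = 0.4417
Terminal stock prices: S_u = 63.86, S_d = 31.71
Terminal payoffs (K − S): max(-18.86, 0) = 0, max(13.29, 0) = 13.29
Node 0 (S = 45): V_0 = e^(−0.02)·[0.4417·0.0000 + 0.5583·13.2890] = 7.2729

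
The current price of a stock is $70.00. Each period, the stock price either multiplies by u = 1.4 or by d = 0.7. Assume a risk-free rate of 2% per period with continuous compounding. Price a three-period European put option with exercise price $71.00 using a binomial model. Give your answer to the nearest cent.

Risk-neutral probability p = (e^0.02 − 0.7)/(1.4 − 0.7) = 0.3202/0.7000 = 0.4574
Terminal stock prices: S_uuu = 192.1, S_uud = 96.04, S_udd = 48.02, S_ddd = 24.01
Terminal payoffs (K − S): max(-121.1, 0) = 0, max(-25.04, 0) = 0, max(22.98, 0) = 22.98, max(46.99, 0) = 46.99
Node uu (S = 137.2): V_uu = e^(−0.02)·[0.4574·0.0000 + 0.5426·0.0000] = 0.0000
Node ud (S = 68.6): V_ud = e^(−0.02)·[0.4574·0.0000 + 0.5426·22.9800] = 12.2214
Node dd (S = 34.3): V_dd = e^(−0.02)·[0.4574·22.9800 + 0.5426·46.9900] = 35.2941
Node u (S = 98): V_u = e^(−0.02)·[0.4574·0.0000 + 0.5426·12.2214] = 6.4996
Node d (S = 49): V_d = e^(−0.02)·[0.4574·12.2214 + 0.5426·35.2941] = 24.2500
Node 0 (S = 70): V_0 = e^(−0.02)·[0.4574·6.4996 + 0.5426·24.2500] = 15.8111

$15.81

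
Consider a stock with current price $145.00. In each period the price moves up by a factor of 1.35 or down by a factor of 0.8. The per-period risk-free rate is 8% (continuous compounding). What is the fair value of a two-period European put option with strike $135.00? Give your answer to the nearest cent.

$8.46

Risk-neutral probability p = (e^0.08 − 0.8)/(1.35 − 0.8) = 0.2833/0.5500 = 0.5151
Terminal stock prices: S_uu = 264.3, S_ud = 156.6, S_dd = 92.8
Terminal payoffs (K − S): max(-129.3, 0) = 0, max(-21.6, 0) = 0, max(42.2, 0) = 42.2
Node u (S = 195.8): V_u = e^(−0.08)·[0.5151·0.0000 + 0.4849·0.0000] = 0.0000
Node d (S = 116): V_d = e^(−0.08)·[0.5151·0.0000 + 0.4849·42.2000] = 18.8908
Node 0 (S = 145): V_0 = e^(−0.08)·[0.5151·0.0000 + 0.4849·18.8908] = 8.4565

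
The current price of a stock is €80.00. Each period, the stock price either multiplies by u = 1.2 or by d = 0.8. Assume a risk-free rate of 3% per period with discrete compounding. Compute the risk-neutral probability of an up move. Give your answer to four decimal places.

p = 0.5750

Risk-neutral probability p = (1 + 0.03 − 0.8)/(1.2 − 0.8) = 0.2300/0.4000 = 0.5750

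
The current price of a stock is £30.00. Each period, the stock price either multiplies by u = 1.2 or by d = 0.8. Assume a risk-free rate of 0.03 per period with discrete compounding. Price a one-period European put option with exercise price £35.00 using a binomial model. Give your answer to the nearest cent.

Risk-neutral probability p = (1 + 0.03 − 0.8)/(1.2 − 0.8) = 0.2300/0.4000 = 0.5750
Terminal stock prices: S_u = 36, S_d = 24
Terminal payoffs (K − S): max(-1, 0) = 0, max(11, 0) = 11
Node 0 (S = 30): V_0 = 1/1.03·[0.5750·0.0000 + 0.4250·11.0000] = 4.5388

£4.54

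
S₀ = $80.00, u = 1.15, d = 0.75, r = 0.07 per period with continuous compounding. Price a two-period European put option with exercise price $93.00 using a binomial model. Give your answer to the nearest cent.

$8.08

Risk-neutral probability p = (e^0.07 − 0.75)/(1.15 − 0.75) = 0.3225/0.4000 = 0.8063
Terminal stock prices: S_uu = 105.8, S_ud = 69, S_dd = 45
Terminal payoffs (K − S): max(-12.8, 0) = 0, max(24, 0) = 24, max(48, 0) = 48
Node u (S = 92): V_u = e^(−0.07)·[0.8063·0.0000 + 0.1937·24.0000] = 4.3352
Node d (S = 60): V_d = e^(−0.07)·[0.8063·24.0000 + 0.1937·48.0000] = 26.7126
Node 0 (S = 80): V_0 = e^(−0.07)·[0.8063·4.3352 + 0.1937·26.7126] = 8.0842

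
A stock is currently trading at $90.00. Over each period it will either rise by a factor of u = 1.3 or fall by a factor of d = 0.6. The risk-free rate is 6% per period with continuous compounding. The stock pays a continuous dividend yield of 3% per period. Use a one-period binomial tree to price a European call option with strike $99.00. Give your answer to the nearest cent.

Per-period risk-free factor R = e^0.06 = 1.0618; dividend-adjusted growth = e^(0.06−0.03) = 1.0305.
Risk-neutral probability p = (1.0305 − 0.6)/(1.3 − 0.6) = 0.4305/0.7000 = 0.6149
Terminal stock prices: S_u = 117, S_d = 54
Terminal payoffs (S − K): max(18, 0) = 18, max(-45, 0) = 0
Node 0 (S = 90): V_0 = e^(−0.06)·[0.6149·18.0000 + 0.3851·0.0000] = 10.4242

$10.42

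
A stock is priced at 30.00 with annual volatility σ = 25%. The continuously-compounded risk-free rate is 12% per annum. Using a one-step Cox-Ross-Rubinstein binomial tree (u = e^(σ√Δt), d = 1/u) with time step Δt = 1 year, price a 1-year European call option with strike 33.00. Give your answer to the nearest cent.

CRR parameters: u = e^(σ√Δt) = e^(0.25·√1) = 1.2840, d = 1/u = 0.7788
Per-period rate: rΔt = 0.12·1 = 0.12, so R = e^0.12 = 1.1275
Risk-neutral probability p = (e^0.12 − 0.7788)/(1.2840 − 0.7788) = 0.3487/0.5052 = 0.6902
Terminal stock prices: S_u = 38.52, S_d = 23.36
Terminal payoffs (S − K): max(5.521, 0) = 5.521, max(-9.636, 0) = 0
Node 0 (S = 30): V_0 = e^(−0.12)·[0.6902·5.5208 + 0.3098·0.0000] = 3.3795

3.38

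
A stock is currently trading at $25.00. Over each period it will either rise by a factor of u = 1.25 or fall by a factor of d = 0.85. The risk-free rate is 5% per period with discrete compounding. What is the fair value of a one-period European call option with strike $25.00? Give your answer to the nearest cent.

Risk-neutral probability p = (1 + 0.05 − 0.85)/(1.25 − 0.85) = 0.2000/0.4000 = 0.5000
Terminal stock prices: S_u = 31.25, S_d = 21.25
Terminal payoffs (S − K): max(6.25, 0) = 6.25, max(-3.75, 0) = 0
Node 0 (S = 25): V_0 = 1/1.05·[0.5000·6.2500 + 0.5000·0.0000] = 2.9762

$2.98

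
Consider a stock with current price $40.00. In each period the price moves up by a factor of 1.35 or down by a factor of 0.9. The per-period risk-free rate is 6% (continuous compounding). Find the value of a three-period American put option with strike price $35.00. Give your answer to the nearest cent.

Risk-neutral probability p = (e^0.06 − 0.9)/(1.35 − 0.9) = 0.1618/0.4500 = 0.3596
Terminal stock prices: S_uuu = 98.42, S_uud = 65.61, S_udd = 43.74, S_ddd = 29.16
Terminal payoffs (K − S): max(-63.42, 0) = 0, max(-30.61, 0) = 0, max(-8.74, 0) = 0, max(5.84, 0) = 5.84
Node uu (S = 72.9): continuation = e^(−0.06)·[0.3596·0.0000 + 0.6404·0.0000] = 0.0000; exercise value = 0.0000 ≤ continuation, so V_uu = 0.0000
Node ud (S = 48.6): continuation = e^(−0.06)·[0.3596·0.0000 + 0.6404·0.0000] = 0.0000; exercise value = 0.0000 ≤ continuation, so V_ud = 0.0000
Node dd (S = 32.4): continuation = e^(−0.06)·[0.3596·0.0000 + 0.6404·5.8400] = 3.5219; exercise value = 2.6000 ≤ continuation, so V_dd = 3.5219
Node u (S = 54): continuation = e^(−0.06)·[0.3596·0.0000 + 0.6404·0.0000] = 0.0000; exercise value = 0.0000 ≤ continuation, so V_u = 0.0000
Node d (S = 36): continuation = e^(−0.06)·[0.3596·0.0000 + 0.6404·3.5219] = 2.1240; exercise value = 0.0000 ≤ continuation, so V_d = 2.1240
Node 0 (S = 40): continuation = e^(−0.06)·[0.3596·0.0000 + 0.6404·2.1240] = 1.2809; exercise value = 0.0000 ≤ continuation, so V_0 = 1.2809

$1.28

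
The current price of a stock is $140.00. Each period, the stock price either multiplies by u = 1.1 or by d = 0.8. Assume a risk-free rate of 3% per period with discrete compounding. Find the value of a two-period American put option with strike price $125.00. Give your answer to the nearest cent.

$3.25

Risk-neutral probability p = (1 + 0.03 − 0.8)/(1.1 − 0.8) = 0.2300/0.3000 = 0.7667
Terminal stock prices: S_uu = 169.4, S_ud = 123.2, S_dd = 89.6
Terminal payoffs (K − S): max(-44.4, 0) = 0, max(1.8, 0) = 1.8, max(35.4, 0) = 35.4
Node u (S = 154): continuation = 1/1.03·[0.7667·0.0000 + 0.2333·1.8000] = 0.4078; exercise value = 0.0000 ≤ continuation, so V_u = 0.4078
Node d (S = 112): continuation = 1/1.03·[0.7667·1.8000 + 0.2333·35.4000] = 9.3592; exercise value = 13.0000 > continuation, so V_d = 13.0000 (exercise)
Node 0 (S = 140): continuation = 1/1.03·[0.7667·0.4078 + 0.2333·13.0000] = 3.2485; exercise value = 0.0000 ≤ continuation, so V_0 = 3.2485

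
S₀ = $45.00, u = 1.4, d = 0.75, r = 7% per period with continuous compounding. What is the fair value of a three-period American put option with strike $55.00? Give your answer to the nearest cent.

$11.98

Risk-neutral probability p = (e^0.07 − 0.75)/(1.4 − 0.75) = 0.3225/0.6500 = 0.4962
Terminal stock prices: S_uuu = 123.5, S_uud = 66.15, S_udd = 35.44, S_ddd = 18.98
Terminal payoffs (K − S): max(-68.48, 0) = 0, max(-11.15, 0) = 0, max(19.56, 0) = 19.56, max(36.02, 0) = 36.02
Node uu (S = 88.2): continuation = e^(−0.07)·[0.4962·0.0000 + 0.5038·0.0000] = 0.0000; exercise value = 0.0000 ≤ continuation, so V_uu = 0.0000
Node ud (S = 47.25): continuation = e^(−0.07)·[0.4962·0.0000 + 0.5038·19.5625] = 9.1899; exercise value = 7.7500 ≤ continuation, so V_ud = 9.1899
Node dd (S = 25.31): continuation = e^(−0.07)·[0.4962·19.5625 + 0.5038·36.0156] = 25.9692; exercise value = 29.6875 > continuation, so V_dd = 29.6875 (exercise)
Node u (S = 63): continuation = e^(−0.07)·[0.4962·0.0000 + 0.5038·9.1899] = 4.3172; exercise value = 0.0000 ≤ continuation, so V_u = 4.3172
Node d (S = 33.75): continuation = e^(−0.07)·[0.4962·9.1899 + 0.5038·29.6875] = 18.1978; exercise value = 21.2500 > continuation, so V_d = 21.2500 (exercise)
Node 0 (S = 45): continuation = e^(−0.07)·[0.4962·4.3172 + 0.5038·21.2500] = 11.9799; exercise value = 10.0000 ≤ continuation, so V_0 = 11.9799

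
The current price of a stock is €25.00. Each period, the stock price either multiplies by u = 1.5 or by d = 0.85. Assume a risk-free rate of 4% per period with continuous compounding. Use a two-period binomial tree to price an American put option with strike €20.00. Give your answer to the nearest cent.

Risk-neutral probability p = (e^0.04 − 0.85)/(1.5 − 0.85) = 0.1908/0.6500 = 0.2936
Terminal stock prices: S_uu = 56.25, S_ud = 31.88, S_dd = 18.06
Terminal payoffs (K − S): max(-36.25, 0) = 0, max(-11.88, 0) = 0, max(1.938, 0) = 1.938
Node u (S = 37.5): continuation = e^(−0.04)·[0.2936·0.0000 + 0.7064·0.0000] = 0.0000; exercise value = 0.0000 ≤ continuation, so V_u = 0.0000
Node d (S = 21.25): continuation = e^(−0.04)·[0.2936·0.0000 + 0.7064·1.9375] = 1.3151; exercise value = 0.0000 ≤ continuation, so V_d = 1.3151
Node 0 (S = 25): continuation = e^(−0.04)·[0.2936·0.0000 + 0.7064·1.3151] = 0.8926; exercise value = 0.0000 ≤ continuation, so V_0 = 0.8926

€0.89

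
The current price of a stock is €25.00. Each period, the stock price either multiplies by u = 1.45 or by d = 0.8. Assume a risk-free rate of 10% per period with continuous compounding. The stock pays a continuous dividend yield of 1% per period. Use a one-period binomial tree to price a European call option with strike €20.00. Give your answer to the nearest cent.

€6.65

Per-period risk-free factor R = e^0.1 = 1.1052; dividend-adjusted growth = e^(0.1−0.01) = 1.0942.
Risk-neutral probability p = (1.0942 − 0.8)/(1.45 − 0.8) = 0.2942/0.6500 = 0.4526
Terminal stock prices: S_u = 36.25, S_d = 20
Terminal payoffs (S − K): max(16.25, 0) = 16.25, max(0, 0) = 0
Node 0 (S = 25): V_0 = e^(−0.1)·[0.4526·16.2500 + 0.5474·0.0000] = 6.6545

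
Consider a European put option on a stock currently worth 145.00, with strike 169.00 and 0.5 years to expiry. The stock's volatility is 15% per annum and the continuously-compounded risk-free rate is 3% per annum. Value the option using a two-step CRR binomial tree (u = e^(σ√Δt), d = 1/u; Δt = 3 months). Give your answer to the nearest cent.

21.48

CRR parameters: u = e^(σ√Δt) = e^(0.15·√0.25) = 1.0779, d = 1/u = 0.9277
Per-period rate: rΔt = 0.03·0.25 = 0.0075, so R = e^0.0075 = 1.0075
Risk-neutral probability p = (e^0.0075 − 0.9277)/(1.0779 − 0.9277) = 0.0798/0.1501 = 0.5314
Terminal stock prices: S_uu = 168.5, S_ud = 145, S_dd = 124.8
Terminal payoffs (K − S): max(0.534, 0) = 0.534, max(24, 0) = 24, max(44.2, 0) = 44.2
Node u (S = 156.3): V_u = e^(−0.0075)·[0.5314·0.5340 + 0.4686·24.0000] = 11.4440
Node d (S = 134.5): V_d = e^(−0.0075)·[0.5314·24.0000 + 0.4686·44.1973] = 33.2144
Node 0 (S = 145): V_0 = e^(−0.0075)·[0.5314·11.4440 + 0.4686·33.2144] = 21.4839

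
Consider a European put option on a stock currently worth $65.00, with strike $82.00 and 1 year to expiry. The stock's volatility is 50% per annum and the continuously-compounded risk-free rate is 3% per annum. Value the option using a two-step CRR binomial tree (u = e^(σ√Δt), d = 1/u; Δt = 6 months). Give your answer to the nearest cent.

$23.66

CRR parameters: u = e^(σ√Δt) = e^(0.5·√0.5) = 1.4241, d = 1/u = 0.7022
Per-period rate: rΔt = 0.03·0.5 = 0.015, so R = e^0.015 = 1.0151
Risk-neutral probability p = (e^0.015 − 0.7022)/(1.4241 − 0.7022) = 0.3129/0.7219 = 0.4335
Terminal stock prices: S_uu = 131.8, S_ud = 65, S_dd = 32.05
Terminal payoffs (K − S): max(-49.83, 0) = 0, max(17, 0) = 17, max(49.95, 0) = 49.95
Node u (S = 92.57): V_u = e^(−0.015)·[0.4335·0.0000 + 0.5665·17.0000] = 9.4879
Node d (S = 45.64): V_d = e^(−0.015)·[0.4335·17.0000 + 0.5665·49.9505] = 35.1369
Node 0 (S = 65): V_0 = e^(−0.015)·[0.4335·9.4879 + 0.5665·35.1369] = 23.6616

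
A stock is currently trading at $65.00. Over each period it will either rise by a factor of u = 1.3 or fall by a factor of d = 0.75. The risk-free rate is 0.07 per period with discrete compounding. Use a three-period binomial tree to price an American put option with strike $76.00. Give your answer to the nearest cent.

$13.33

Risk-neutral probability p = (1 + 0.07 − 0.75)/(1.3 − 0.75) = 0.3200/0.5500 = 0.5818
Terminal stock prices: S_uuu = 142.8, S_uud = 82.39, S_udd = 47.53, S_ddd = 27.42
Terminal payoffs (K − S): max(-66.81, 0) = 0, max(-6.388, 0) = 0, max(28.47, 0) = 28.47, max(48.58, 0) = 48.58
Node uu (S = 109.9): continuation = 1/1.07·[0.5818·0.0000 + 0.4182·0.0000] = 0.0000; exercise value = 0.0000 ≤ continuation, so V_uu = 0.0000
Node ud (S = 63.38): continuation = 1/1.07·[0.5818·0.0000 + 0.4182·28.4688] = 11.1263; exercise value = 12.6250 > continuation, so V_ud = 12.6250 (exercise)
Node dd (S = 36.56): continuation = 1/1.07·[0.5818·28.4688 + 0.4182·48.5781] = 34.4655; exercise value = 39.4375 > continuation, so V_dd = 39.4375 (exercise)
Node u (S = 84.5): continuation = 1/1.07·[0.5818·0.0000 + 0.4182·12.6250] = 4.9342; exercise value = 0.0000 ≤ continuation, so V_u = 4.9342
Node d (S = 48.75): continuation = 1/1.07·[0.5818·12.6250 + 0.4182·39.4375] = 22.2780; exercise value = 27.2500 > continuation, so V_d = 27.2500 (exercise)
Node 0 (S = 65): continuation = 1/1.07·[0.5818·4.9342 + 0.4182·27.2500] = 13.3329; exercise value = 11.0000 ≤ continuation, so V_0 = 13.3329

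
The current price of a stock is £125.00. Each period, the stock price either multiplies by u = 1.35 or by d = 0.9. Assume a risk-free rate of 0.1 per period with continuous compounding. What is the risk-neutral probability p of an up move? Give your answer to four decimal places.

Risk-neutral probability p = (e^0.1 − 0.9)/(1.35 − 0.9) = 0.2052/0.4500 = 0.4559

p = 0.4559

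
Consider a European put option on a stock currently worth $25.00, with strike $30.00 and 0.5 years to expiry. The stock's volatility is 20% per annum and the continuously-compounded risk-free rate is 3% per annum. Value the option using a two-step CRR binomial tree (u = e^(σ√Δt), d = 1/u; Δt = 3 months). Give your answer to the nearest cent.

CRR parameters: u = e^(σ√Δt) = e^(0.2·√0.25) = 1.1052, d = 1/u = 0.9048
Per-period rate: rΔt = 0.03·0.25 = 0.0075, so R = e^0.0075 = 1.0075
Risk-neutral probability p = (e^0.0075 − 0.9048)/(1.1052 − 0.9048) = 0.1027/0.2003 = 0.5126
Terminal stock prices: S_uu = 30.54, S_ud = 25, S_dd = 20.47
Terminal payoffs (K − S): max(-0.5351, 0) = 0, max(5, 0) = 5, max(9.532, 0) = 9.532
Node u (S = 27.63): V_u = e^(−0.0075)·[0.5126·0.0000 + 0.4874·5.0000] = 2.4188
Node d (S = 22.62): V_d = e^(−0.0075)·[0.5126·5.0000 + 0.4874·9.5317] = 7.1549
Node 0 (S = 25): V_0 = e^(−0.0075)·[0.5126·2.4188 + 0.4874·7.1549] = 4.6919

$4.69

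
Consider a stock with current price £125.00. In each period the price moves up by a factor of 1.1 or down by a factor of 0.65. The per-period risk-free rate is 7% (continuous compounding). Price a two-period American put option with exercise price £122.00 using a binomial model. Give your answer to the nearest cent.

£3.95

Risk-neutral probability p = (e^0.07 − 0.65)/(1.1 − 0.65) = 0.4225/0.4500 = 0.9389
Terminal stock prices: S_uu = 151.3, S_ud = 89.38, S_dd = 52.81
Terminal payoffs (K − S): max(-29.25, 0) = 0, max(32.62, 0) = 32.62, max(69.19, 0) = 69.19
Node u (S = 137.5): continuation = e^(−0.07)·[0.9389·0.0000 + 0.0611·32.6250] = 1.8584; exercise value = 0.0000 ≤ continuation, so V_u = 1.8584
Node d (S = 81.25): continuation = e^(−0.07)·[0.9389·32.6250 + 0.0611·69.1875] = 32.5020; exercise value = 40.7500 > continuation, so V_d = 40.7500 (exercise)
Node 0 (S = 125): continuation = e^(−0.07)·[0.9389·1.8584 + 0.0611·40.7500] = 3.9481; exercise value = 0.0000 ≤ continuation, so V_0 = 3.9481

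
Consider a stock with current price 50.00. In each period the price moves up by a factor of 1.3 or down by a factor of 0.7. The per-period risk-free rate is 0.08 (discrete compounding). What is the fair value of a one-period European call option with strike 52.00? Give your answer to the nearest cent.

Risk-neutral probability p = (1 + 0.08 − 0.7)/(1.3 − 0.7) = 0.3800/0.6000 = 0.6333
Terminal stock prices: S_u = 65, S_d = 35
Terminal payoffs (S − K): max(13, 0) = 13, max(-17, 0) = 0
Node 0 (S = 50): V_0 = 1/1.08·[0.6333·13.0000 + 0.3667·0.0000] = 7.6235

7.62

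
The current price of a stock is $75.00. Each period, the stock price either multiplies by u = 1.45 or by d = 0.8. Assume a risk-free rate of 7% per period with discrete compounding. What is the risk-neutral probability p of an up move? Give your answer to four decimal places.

Risk-neutral probability p = (1 + 0.07 − 0.8)/(1.45 − 0.8) = 0.2700/0.6500 = 0.4154

p = 0.4154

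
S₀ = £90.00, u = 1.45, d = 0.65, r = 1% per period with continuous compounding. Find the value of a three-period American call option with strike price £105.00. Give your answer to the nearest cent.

Risk-neutral probability p = (e^0.01 − 0.65)/(1.45 − 0.65) = 0.3601/0.8000 = 0.4501
Terminal stock prices: S_uuu = 274.4, S_uud = 123, S_udd = 55.14, S_ddd = 24.72
Terminal payoffs (S − K): max(169.4, 0) = 169.4, max(18, 0) = 18, max(-49.86, 0) = 0, max(-80.28, 0) = 0
Node uu (S = 189.2): continuation = e^(−0.01)·[0.4501·169.3762 + 0.5499·17.9963] = 85.2698; exercise value = 84.2250 ≤ continuation, so V_uu = 85.2698
Node ud (S = 84.83): continuation = e^(−0.01)·[0.4501·17.9963 + 0.5499·0.0000] = 8.0189; exercise value = 0.0000 ≤ continuation, so V_ud = 8.0189
Node dd (S = 38.03): continuation = e^(−0.01)·[0.4501·0.0000 + 0.5499·0.0000] = 0.0000; exercise value = 0.0000 ≤ continuation, so V_dd = 0.0000
Node u (S = 130.5): continuation = e^(−0.01)·[0.4501·85.2698 + 0.5499·8.0189] = 42.3609; exercise value = 25.5000 ≤ continuation, so V_u = 42.3609
Node d (S = 58.5): continuation = e^(−0.01)·[0.4501·8.0189 + 0.5499·0.0000] = 3.5731; exercise value = 0.0000 ≤ continuation, so V_d = 3.5731
Node 0 (S = 90): continuation = e^(−0.01)·[0.4501·42.3609 + 0.5499·3.5731] = 20.8208; exercise value = 0.0000 ≤ continuation, so V_0 = 20.8208

£20.82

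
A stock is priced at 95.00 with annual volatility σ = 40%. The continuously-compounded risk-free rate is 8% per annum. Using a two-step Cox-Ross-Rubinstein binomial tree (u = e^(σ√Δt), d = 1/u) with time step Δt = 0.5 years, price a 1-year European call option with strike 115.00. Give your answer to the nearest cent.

CRR parameters: u = e^(σ√Δt) = e^(0.4·√0.5) = 1.3269, d = 1/u = 0.7536
Per-period rate: rΔt = 0.08·0.5 = 0.04, so R = e^0.04 = 1.0408
Risk-neutral probability p = (e^0.04 − 0.7536)/(1.3269 − 0.7536) = 0.2872/0.5733 = 0.5009
Terminal stock prices: S_uu = 167.3, S_ud = 95, S_dd = 53.96
Terminal payoffs (S − K): max(52.26, 0) = 52.26, max(-20, 0) = 0, max(-61.04, 0) = 0
Node u (S = 126.1): V_u = e^(−0.04)·[0.5009·52.2621 + 0.4991·0.0000] = 25.1541
Node d (S = 71.6): V_d = e^(−0.04)·[0.5009·0.0000 + 0.4991·0.0000] = 0.0000
Node 0 (S = 95): V_0 = e^(−0.04)·[0.5009·25.1541 + 0.4991·0.0000] = 12.1068

12.11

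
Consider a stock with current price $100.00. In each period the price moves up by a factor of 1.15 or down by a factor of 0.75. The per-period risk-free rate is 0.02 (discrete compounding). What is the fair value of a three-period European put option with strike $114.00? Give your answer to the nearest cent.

Risk-neutral probability p = (1 + 0.02 − 0.75)/(1.15 − 0.75) = 0.2700/0.4000 = 0.6750
Terminal stock prices: S_uuu = 152.1, S_uud = 99.19, S_udd = 64.69, S_ddd = 42.19
Terminal payoffs (K − S): max(-38.09, 0) = 0, max(14.81, 0) = 14.81, max(49.31, 0) = 49.31, max(71.81, 0) = 71.81
Node uu (S = 132.2): V_uu = 1/1.02·[0.6750·0.0000 + 0.3250·14.8125] = 4.7197
Node ud (S = 86.25): V_ud = 1/1.02·[0.6750·14.8125 + 0.3250·49.3125] = 25.5147
Node dd (S = 56.25): V_dd = 1/1.02·[0.6750·49.3125 + 0.3250·71.8125] = 55.5147
Node u (S = 115): V_u = 1/1.02·[0.6750·4.7197 + 0.3250·25.5147] = 11.2530
Node d (S = 75): V_d = 1/1.02·[0.6750·25.5147 + 0.3250·55.5147] = 34.5732
Node 0 (S = 100): V_0 = 1/1.02·[0.6750·11.2530 + 0.3250·34.5732] = 18.4628

$18.46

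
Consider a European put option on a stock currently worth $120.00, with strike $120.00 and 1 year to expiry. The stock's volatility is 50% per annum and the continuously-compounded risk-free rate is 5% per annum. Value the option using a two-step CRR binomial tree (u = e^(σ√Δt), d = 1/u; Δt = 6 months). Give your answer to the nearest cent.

CRR parameters: u = e^(σ√Δt) = e^(0.5·√0.5) = 1.4241, d = 1/u = 0.7022
Per-period rate: rΔt = 0.05·0.5 = 0.025, so R = e^0.025 = 1.0253
Risk-neutral probability p = (e^0.025 − 0.7022)/(1.4241 − 0.7022) = 0.3231/0.7219 = 0.4476
Terminal stock prices: S_uu = 243.4, S_ud = 120, S_dd = 59.17
Terminal payoffs (K − S): max(-123.4, 0) = 0, max(0, 0) = 0, max(60.83, 0) = 60.83
Node u (S = 170.9): V_u = e^(−0.025)·[0.4476·0.0000 + 0.5524·0.0000] = 0.0000
Node d (S = 84.26): V_d = e^(−0.025)·[0.4476·0.0000 + 0.5524·60.8318] = 32.7746
Node 0 (S = 120): V_0 = e^(−0.025)·[0.4476·0.0000 + 0.5524·32.7746] = 17.6581

$17.66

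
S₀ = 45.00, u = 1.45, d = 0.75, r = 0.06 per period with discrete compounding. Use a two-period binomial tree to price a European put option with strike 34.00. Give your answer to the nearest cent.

Risk-neutral probability p = (1 + 0.06 − 0.75)/(1.45 − 0.75) = 0.3100/0.7000 = 0.4429
Terminal stock prices: S_uu = 94.61, S_ud = 48.94, S_dd = 25.31
Terminal payoffs (K − S): max(-60.61, 0) = 0, max(-14.94, 0) = 0, max(8.688, 0) = 8.688
Node u (S = 65.25): V_u = 1/1.06·[0.4429·0.0000 + 0.5571·0.0000] = 0.0000
Node d (S = 33.75): V_d = 1/1.06·[0.4429·0.0000 + 0.5571·8.6875] = 4.5662
Node 0 (S = 45): V_0 = 1/1.06·[0.4429·0.0000 + 0.5571·4.5662] = 2.4000

2.40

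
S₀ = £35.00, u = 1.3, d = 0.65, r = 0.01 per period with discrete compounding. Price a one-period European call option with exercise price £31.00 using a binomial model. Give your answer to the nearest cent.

Risk-neutral probability p = (1 + 0.01 − 0.65)/(1.3 − 0.65) = 0.3600/0.6500 = 0.5538
Terminal stock prices: S_u = 45.5, S_d = 22.75
Terminal payoffs (S − K): max(14.5, 0) = 14.5, max(-8.25, 0) = 0
Node 0 (S = 35): V_0 = 1/1.01·[0.5538·14.5000 + 0.4462·0.0000] = 7.9513

£7.95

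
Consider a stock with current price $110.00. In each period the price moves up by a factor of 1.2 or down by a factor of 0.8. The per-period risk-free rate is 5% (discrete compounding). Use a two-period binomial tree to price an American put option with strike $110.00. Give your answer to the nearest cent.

$8.79

Risk-neutral probability p = (1 + 0.05 − 0.8)/(1.2 − 0.8) = 0.2500/0.4000 = 0.6250
Terminal stock prices: S_uu = 158.4, S_ud = 105.6, S_dd = 70.4
Terminal payoffs (K − S): max(-48.4, 0) = 0, max(4.4, 0) = 4.4, max(39.6, 0) = 39.6
Node u (S = 132): continuation = 1/1.05·[0.6250·0.0000 + 0.3750·4.4000] = 1.5714; exercise value = 0.0000 ≤ continuation, so V_u = 1.5714
Node d (S = 88): continuation = 1/1.05·[0.6250·4.4000 + 0.3750·39.6000] = 16.7619; exercise value = 22.0000 > continuation, so V_d = 22.0000 (exercise)
Node 0 (S = 110): continuation = 1/1.05·[0.6250·1.5714 + 0.3750·22.0000] = 8.7925; exercise value = 0.0000 ≤ continuation, so V_0 = 8.7925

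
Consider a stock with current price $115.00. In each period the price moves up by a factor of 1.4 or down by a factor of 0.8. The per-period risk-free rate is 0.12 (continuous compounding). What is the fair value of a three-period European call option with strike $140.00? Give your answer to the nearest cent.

Risk-neutral probability p = (e^0.12 − 0.8)/(1.4 − 0.8) = 0.3275/0.6000 = 0.5458
Terminal stock prices: S_uuu = 315.6, S_uud = 180.3, S_udd = 103, S_ddd = 58.88
Terminal payoffs (S − K): max(175.6, 0) = 175.6, max(40.32, 0) = 40.32, max(-36.96, 0) = 0, max(-81.12, 0) = 0
Node uu (S = 225.4): V_uu = e^(−0.12)·[0.5458·175.5600 + 0.4542·40.3200] = 101.2311
Node ud (S = 128.8): V_ud = e^(−0.12)·[0.5458·40.3200 + 0.4542·0.0000] = 19.5192
Node dd (S = 73.6): V_dd = e^(−0.12)·[0.5458·0.0000 + 0.4542·0.0000] = 0.0000
Node u (S = 161): V_u = e^(−0.12)·[0.5458·101.2311 + 0.4542·19.5192] = 56.8692
Node d (S = 92): V_d = e^(−0.12)·[0.5458·19.5192 + 0.4542·0.0000] = 9.4493
Node 0 (S = 115): V_0 = e^(−0.12)·[0.5458·56.8692 + 0.4542·9.4493] = 31.3371

$31.34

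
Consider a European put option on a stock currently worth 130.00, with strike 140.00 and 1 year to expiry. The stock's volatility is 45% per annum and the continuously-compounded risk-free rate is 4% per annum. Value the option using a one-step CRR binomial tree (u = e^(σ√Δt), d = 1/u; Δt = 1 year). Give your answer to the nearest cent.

31.10

CRR parameters: u = e^(σ√Δt) = e^(0.45·√1) = 1.5683, d = 1/u = 0.6376
Per-period rate: rΔt = 0.04·1 = 0.04, so R = e^0.04 = 1.0408
Risk-neutral probability p = (e^0.04 − 0.6376)/(1.5683 − 0.6376) = 0.4032/0.9307 = 0.4332
Terminal stock prices: S_u = 203.9, S_d = 82.89
Terminal payoffs (K − S): max(-63.88, 0) = 0, max(57.11, 0) = 57.11
Node 0 (S = 130): V_0 = e^(−0.04)·[0.4332·0.0000 + 0.5668·57.1083] = 31.0992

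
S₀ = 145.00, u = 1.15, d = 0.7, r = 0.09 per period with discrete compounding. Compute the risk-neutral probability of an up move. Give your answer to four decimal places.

p = 0.8667

Risk-neutral probability p = (1 + 0.09 − 0.7)/(1.15 − 0.7) = 0.3900/0.4500 = 0.8667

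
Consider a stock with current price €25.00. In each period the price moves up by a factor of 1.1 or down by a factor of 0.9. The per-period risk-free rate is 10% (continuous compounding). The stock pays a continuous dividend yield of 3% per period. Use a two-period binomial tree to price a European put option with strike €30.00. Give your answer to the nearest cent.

€1.17

Per-period risk-free factor R = e^0.1 = 1.1052; dividend-adjusted growth = e^(0.1−0.03) = 1.0725.
Risk-neutral probability p = (1.0725 − 0.9)/(1.1 − 0.9) = 0.1725/0.2000 = 0.8625
Terminal stock prices: S_uu = 30.25, S_ud = 24.75, S_dd = 20.25
Terminal payoffs (K − S): max(-0.25, 0) = 0, max(5.25, 0) = 5.25, max(9.75, 0) = 9.75
Node u (S = 27.5): V_u = e^(−0.1)·[0.8625·0.0000 + 0.1375·5.2500] = 0.6530
Node d (S = 22.5): V_d = e^(−0.1)·[0.8625·5.2500 + 0.1375·9.7500] = 5.3101
Node 0 (S = 25): V_0 = e^(−0.1)·[0.8625·0.6530 + 0.1375·5.3101] = 1.1701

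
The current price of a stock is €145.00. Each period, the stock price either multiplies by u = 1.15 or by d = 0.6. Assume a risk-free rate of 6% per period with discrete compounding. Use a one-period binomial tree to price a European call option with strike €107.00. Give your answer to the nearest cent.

€47.14

Risk-neutral probability p = (1 + 0.06 − 0.6)/(1.15 − 0.6) = 0.4600/0.5500 = 0.8364
Terminal stock prices: S_u = 166.8, S_d = 87
Terminal payoffs (S − K): max(59.75, 0) = 59.75, max(-20, 0) = 0
Node 0 (S = 145): V_0 = 1/1.06·[0.8364·59.7500 + 0.1636·0.0000] = 47.1441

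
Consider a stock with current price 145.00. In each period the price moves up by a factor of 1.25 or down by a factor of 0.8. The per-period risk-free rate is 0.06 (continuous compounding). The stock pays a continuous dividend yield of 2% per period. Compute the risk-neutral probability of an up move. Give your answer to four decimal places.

Per-period risk-free factor R = e^0.06 = 1.0618; dividend-adjusted growth = e^(0.06−0.02) = 1.0408.
Risk-neutral probability p = (1.0408 − 0.8)/(1.25 − 0.8) = 0.2408/0.4500 = 0.5351

p = 0.5351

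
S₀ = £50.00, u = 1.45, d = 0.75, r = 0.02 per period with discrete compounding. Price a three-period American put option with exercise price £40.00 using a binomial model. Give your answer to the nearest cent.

Risk-neutral probability p = (1 + 0.02 − 0.75)/(1.45 − 0.75) = 0.2700/0.7000 = 0.3857
Terminal stock prices: S_uuu = 152.4, S_uud = 78.84, S_udd = 40.78, S_ddd = 21.09
Terminal payoffs (K − S): max(-112.4, 0) = 0, max(-38.84, 0) = 0, max(-0.7812, 0) = 0, max(18.91, 0) = 18.91
Node uu (S = 105.1): continuation = 1/1.02·[0.3857·0.0000 + 0.6143·0.0000] = 0.0000; exercise value = 0.0000 ≤ continuation, so V_uu = 0.0000
Node ud (S = 54.38): continuation = 1/1.02·[0.3857·0.0000 + 0.6143·0.0000] = 0.0000; exercise value = 0.0000 ≤ continuation, so V_ud = 0.0000
Node dd (S = 28.12): continuation = 1/1.02·[0.3857·0.0000 + 0.6143·18.9062] = 11.3861; exercise value = 11.8750 > continuation, so V_dd = 11.8750 (exercise)
Node u (S = 72.5): continuation = 1/1.02·[0.3857·0.0000 + 0.6143·0.0000] = 0.0000; exercise value = 0.0000 ≤ continuation, so V_u = 0.0000
Node d (S = 37.5): continuation = 1/1.02·[0.3857·0.0000 + 0.6143·11.8750] = 7.1516; exercise value = 2.5000 ≤ continuation, so V_d = 7.1516
Node 0 (S = 50): continuation = 1/1.02·[0.3857·0.0000 + 0.6143·7.1516] = 4.3070; exercise value = 0.0000 ≤ continuation, so V_0 = 4.3070

£4.31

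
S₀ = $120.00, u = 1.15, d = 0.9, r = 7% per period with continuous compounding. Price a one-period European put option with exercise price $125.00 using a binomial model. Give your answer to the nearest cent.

Risk-neutral probability p = (e^0.07 − 0.9)/(1.15 − 0.9) = 0.1725/0.2500 = 0.6900
Terminal stock prices: S_u = 138, S_d = 108
Terminal payoffs (K − S): max(-13, 0) = 0, max(17, 0) = 17
Node 0 (S = 120): V_0 = e^(−0.07)·[0.6900·0.0000 + 0.3100·17.0000] = 4.9132

$4.91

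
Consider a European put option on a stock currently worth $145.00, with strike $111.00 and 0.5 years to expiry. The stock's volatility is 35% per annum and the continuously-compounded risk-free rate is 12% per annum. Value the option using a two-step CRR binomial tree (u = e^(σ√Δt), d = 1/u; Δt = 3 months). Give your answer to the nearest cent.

CRR parameters: u = e^(σ√Δt) = e^(0.35·√0.25) = 1.1912, d = 1/u = 0.8395
Per-period rate: rΔt = 0.12·0.25 = 0.03, so R = e^0.03 = 1.0305
Risk-neutral probability p = (e^0.03 − 0.8395)/(1.1912 − 0.8395) = 0.1910/0.3518 = 0.5429
Terminal stock prices: S_uu = 205.8, S_ud = 145, S_dd = 102.2
Terminal payoffs (K − S): max(-94.76, 0) = 0, max(-34, 0) = 0, max(8.82, 0) = 8.82
Node u (S = 172.7): V_u = e^(−0.03)·[0.5429·0.0000 + 0.4571·0.0000] = 0.0000
Node d (S = 121.7): V_d = e^(−0.03)·[0.5429·0.0000 + 0.4571·8.8202] = 3.9123
Node 0 (S = 145): V_0 = e^(−0.03)·[0.5429·0.0000 + 0.4571·3.9123] = 1.7353

$1.74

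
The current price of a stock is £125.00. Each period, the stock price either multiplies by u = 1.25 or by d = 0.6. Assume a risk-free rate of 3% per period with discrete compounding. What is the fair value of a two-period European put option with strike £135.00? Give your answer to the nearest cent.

£27.13

Risk-neutral probability p = (1 + 0.03 − 0.6)/(1.25 − 0.6) = 0.4300/0.6500 = 0.6615
Terminal stock prices: S_uu = 195.3, S_ud = 93.75, S_dd = 45
Terminal payoffs (K − S): max(-60.31, 0) = 0, max(41.25, 0) = 41.25, max(90, 0) = 90
Node u (S = 156.2): V_u = 1/1.03·[0.6615·0.0000 + 0.3385·41.2500] = 13.5549
Node d (S = 75): V_d = 1/1.03·[0.6615·41.2500 + 0.3385·90.0000] = 56.0680
Node 0 (S = 125): V_0 = 1/1.03·[0.6615·13.5549 + 0.3385·56.0680] = 27.1300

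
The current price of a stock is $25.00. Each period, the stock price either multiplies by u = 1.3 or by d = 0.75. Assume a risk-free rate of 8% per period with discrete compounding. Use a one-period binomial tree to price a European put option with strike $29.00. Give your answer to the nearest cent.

$3.80

Risk-neutral probability p = (1 + 0.08 − 0.75)/(1.3 − 0.75) = 0.3300/0.5500 = 0.6000
Terminal stock prices: S_u = 32.5, S_d = 18.75
Terminal payoffs (K − S): max(-3.5, 0) = 0, max(10.25, 0) = 10.25
Node 0 (S = 25): V_0 = 1/1.08·[0.6000·0.0000 + 0.4000·10.2500] = 3.7963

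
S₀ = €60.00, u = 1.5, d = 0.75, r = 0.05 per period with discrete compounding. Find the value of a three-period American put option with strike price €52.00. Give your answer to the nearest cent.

Risk-neutral probability p = (1 + 0.05 − 0.75)/(1.5 − 0.75) = 0.3000/0.7500 = 0.4000
Terminal stock prices: S_uuu = 202.5, S_uud = 101.2, S_udd = 50.62, S_ddd = 25.31
Terminal payoffs (K − S): max(-150.5, 0) = 0, max(-49.25, 0) = 0, max(1.375, 0) = 1.375, max(26.69, 0) = 26.69
Node uu (S = 135): continuation = 1/1.05·[0.4000·0.0000 + 0.6000·0.0000] = 0.0000; exercise value = 0.0000 ≤ continuation, so V_uu = 0.0000
Node ud (S = 67.5): continuation = 1/1.05·[0.4000·0.0000 + 0.6000·1.3750] = 0.7857; exercise value = 0.0000 ≤ continuation, so V_ud = 0.7857
Node dd (S = 33.75): continuation = 1/1.05·[0.4000·1.3750 + 0.6000·26.6875] = 15.7738; exercise value = 18.2500 > continuation, so V_dd = 18.2500 (exercise)
Node u (S = 90): continuation = 1/1.05·[0.4000·0.0000 + 0.6000·0.7857] = 0.4490; exercise value = 0.0000 ≤ continuation, so V_u = 0.4490
Node d (S = 45): continuation = 1/1.05·[0.4000·0.7857 + 0.6000·18.2500] = 10.7279; exercise value = 7.0000 ≤ continuation, so V_d = 10.7279
Node 0 (S = 60): continuation = 1/1.05·[0.4000·0.4490 + 0.6000·10.7279] = 6.3013; exercise value = 0.0000 ≤ continuation, so V_0 = 6.3013

€6.30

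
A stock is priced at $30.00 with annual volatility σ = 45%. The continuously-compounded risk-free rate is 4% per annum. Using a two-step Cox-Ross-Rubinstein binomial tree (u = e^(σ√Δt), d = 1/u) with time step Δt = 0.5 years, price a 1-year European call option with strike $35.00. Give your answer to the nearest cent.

$4.26

CRR parameters: u = e^(σ√Δt) = e^(0.45·√0.5) = 1.3746, d = 1/u = 0.7275
Per-period rate: rΔt = 0.04·0.5 = 0.02, so R = e^0.02 = 1.0202
Risk-neutral probability p = (e^0.02 − 0.7275)/(1.3746 − 0.7275) = 0.2927/0.6472 = 0.4523
Terminal stock prices: S_uu = 56.69, S_ud = 30, S_dd = 15.88
Terminal payoffs (S − K): max(21.69, 0) = 21.69, max(-5, 0) = 0, max(-19.12, 0) = 0
Node u (S = 41.24): V_u = e^(−0.02)·[0.4523·21.6898 + 0.5477·0.0000] = 9.6166
Node d (S = 21.82): V_d = e^(−0.02)·[0.4523·0.0000 + 0.5477·0.0000] = 0.0000
Node 0 (S = 30): V_0 = e^(−0.02)·[0.4523·9.6166 + 0.5477·0.0000] = 4.2637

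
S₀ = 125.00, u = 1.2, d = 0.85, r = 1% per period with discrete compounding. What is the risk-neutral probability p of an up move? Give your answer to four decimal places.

Risk-neutral probability p = (1 + 0.01 − 0.85)/(1.2 − 0.85) = 0.1600/0.3500 = 0.4571

p = 0.4571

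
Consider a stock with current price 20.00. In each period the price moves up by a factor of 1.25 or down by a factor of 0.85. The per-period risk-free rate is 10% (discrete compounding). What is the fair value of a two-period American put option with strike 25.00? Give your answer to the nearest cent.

5.00

Risk-neutral probability p = (1 + 0.1 − 0.85)/(1.25 − 0.85) = 0.2500/0.4000 = 0.6250
Terminal stock prices: S_uu = 31.25, S_ud = 21.25, S_dd = 14.45
Terminal payoffs (K − S): max(-6.25, 0) = 0, max(3.75, 0) = 3.75, max(10.55, 0) = 10.55
Node u (S = 25): continuation = 1/1.1·[0.6250·0.0000 + 0.3750·3.7500] = 1.2784; exercise value = 0.0000 ≤ continuation, so V_u = 1.2784
Node d (S = 17): continuation = 1/1.1·[0.6250·3.7500 + 0.3750·10.5500] = 5.7273; exercise value = 8.0000 > continuation, so V_d = 8.0000 (exercise)
Node 0 (S = 20): continuation = 1/1.1·[0.6250·1.2784 + 0.3750·8.0000] = 3.4536; exercise value = 5.0000 > continuation, so V_0 = 5.0000 (exercise)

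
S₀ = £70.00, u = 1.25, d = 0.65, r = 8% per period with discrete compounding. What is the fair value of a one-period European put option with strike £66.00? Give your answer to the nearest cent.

Risk-neutral probability p = (1 + 0.08 − 0.65)/(1.25 − 0.65) = 0.4300/0.6000 = 0.7167
Terminal stock prices: S_u = 87.5, S_d = 45.5
Terminal payoffs (K − S): max(-21.5, 0) = 0, max(20.5, 0) = 20.5
Node 0 (S = 70): V_0 = 1/1.08·[0.7167·0.0000 + 0.2833·20.5000] = 5.3781

£5.38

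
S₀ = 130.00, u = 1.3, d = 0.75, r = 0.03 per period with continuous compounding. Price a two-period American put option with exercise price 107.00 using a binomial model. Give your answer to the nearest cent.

Risk-neutral probability p = (e^0.03 − 0.75)/(1.3 − 0.75) = 0.2805/0.5500 = 0.5099
Terminal stock prices: S_uu = 219.7, S_ud = 126.8, S_dd = 73.12
Terminal payoffs (K − S): max(-112.7, 0) = 0, max(-19.75, 0) = 0, max(33.88, 0) = 33.88
Node u (S = 169): continuation = e^(−0.03)·[0.5099·0.0000 + 0.4901·0.0000] = 0.0000; exercise value = 0.0000 ≤ continuation, so V_u = 0.0000
Node d (S = 97.5): continuation = e^(−0.03)·[0.5099·0.0000 + 0.4901·33.8750] = 16.1109; exercise value = 9.5000 ≤ continuation, so V_d = 16.1109
Node 0 (S = 130): continuation = e^(−0.03)·[0.5099·0.0000 + 0.4901·16.1109] = 7.6623; exercise value = 0.0000 ≤ continuation, so V_0 = 7.6623

7.66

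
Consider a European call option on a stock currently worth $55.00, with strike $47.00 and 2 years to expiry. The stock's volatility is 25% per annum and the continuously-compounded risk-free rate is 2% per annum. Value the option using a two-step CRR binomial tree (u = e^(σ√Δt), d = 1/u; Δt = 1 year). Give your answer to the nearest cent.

CRR parameters: u = e^(σ√Δt) = e^(0.25·√1) = 1.2840, d = 1/u = 0.7788
Per-period rate: rΔt = 0.02·1 = 0.02, so R = e^0.02 = 1.0202
Risk-neutral probability p = (e^0.02 − 0.7788)/(1.2840 − 0.7788) = 0.2414/0.5052 = 0.4778
Terminal stock prices: S_uu = 90.68, S_ud = 55, S_dd = 33.36
Terminal payoffs (S − K): max(43.68, 0) = 43.68, max(8, 0) = 8, max(-13.64, 0) = 0
Node u (S = 70.62): V_u = e^(−0.02)·[0.4778·43.6797 + 0.5222·8.0000] = 24.5521
Node d (S = 42.83): V_d = e^(−0.02)·[0.4778·8.0000 + 0.5222·0.0000] = 3.7468
Node 0 (S = 55): V_0 = e^(−0.02)·[0.4778·24.5521 + 0.5222·3.7468] = 13.4167

$13.42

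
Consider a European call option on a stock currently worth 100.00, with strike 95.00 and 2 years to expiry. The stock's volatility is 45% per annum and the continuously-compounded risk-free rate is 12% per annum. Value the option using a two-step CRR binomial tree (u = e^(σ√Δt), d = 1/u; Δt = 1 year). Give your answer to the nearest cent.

CRR parameters: u = e^(σ√Δt) = e^(0.45·√1) = 1.5683, d = 1/u = 0.6376
Per-period rate: rΔt = 0.12·1 = 0.12, so R = e^0.12 = 1.1275
Risk-neutral probability p = (e^0.12 − 0.6376)/(1.5683 − 0.6376) = 0.4899/0.9307 = 0.5264
Terminal stock prices: S_uu = 246, S_ud = 100, S_dd = 40.66
Terminal payoffs (S − K): max(151, 0) = 151, max(5, 0) = 5, max(-54.34, 0) = 0
Node u (S = 156.8): V_u = e^(−0.12)·[0.5264·150.9603 + 0.4736·5.0000] = 72.5738
Node d (S = 63.76): V_d = e^(−0.12)·[0.5264·5.0000 + 0.4736·0.0000] = 2.3342
Node 0 (S = 100): V_0 = e^(−0.12)·[0.5264·72.5738 + 0.4736·2.3342] = 34.8604

34.86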